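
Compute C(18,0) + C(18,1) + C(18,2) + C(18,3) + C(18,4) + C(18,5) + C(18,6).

31180

1 + 18 + 153 + 816 + 3060 + 8568 + 18564 = 31180.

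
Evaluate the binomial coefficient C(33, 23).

92561040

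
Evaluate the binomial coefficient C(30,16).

145422675

C(30,16) = C(30,14) by symmetry.
C(30,14) = (30·29·28·27·26·25·24·23·22·21·20·19·18·17) / 14! = 12677700308232960000 / 87178291200 = 145422675.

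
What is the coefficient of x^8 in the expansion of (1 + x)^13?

The general term is C(13,j)·(1)^j·(x)^(13-j); the x^8 term has j = 5.
C(13,5) = 1287.
Coefficient = C(13,5) = 1287.

1287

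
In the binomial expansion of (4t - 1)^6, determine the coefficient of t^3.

-1280

The general term is C(6,j)·(4t)^j·(-1)^(6-j); the t^3 term has j = 3.
C(6,3) = 20.
Coefficient = C(6,3) · 4^3 · (-1)^3 = 20 · 64 · (-1) = -1280.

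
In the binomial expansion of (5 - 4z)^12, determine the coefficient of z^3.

-27500000000

The general term is C(12,j)·(5)^j·(-4z)^(12-j); the z^3 term has j = 9.
C(12,9) = 220.
Coefficient = C(12,9) · 5^9 · (-4)^3 = 220 · 1953125 · (-64) = -27500000000.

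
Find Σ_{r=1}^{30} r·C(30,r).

Differentiating (1+x)^30 and setting x=1: Σ r·C(30,r) = 30·2^29 = 16106127360.

16106127360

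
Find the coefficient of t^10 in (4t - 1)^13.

The general term is C(13,j)·(4t)^j·(-1)^(13-j); the t^10 term has j = 10.
C(13,10) = 286.
Coefficient = C(13,10) · 4^10 · (-1)^3 = 286 · 1048576 · (-1) = -299892736.

-299892736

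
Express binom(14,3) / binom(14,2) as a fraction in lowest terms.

4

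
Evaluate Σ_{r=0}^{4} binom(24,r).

12951

1 + 24 + 276 + 2024 + 10626 = 12951.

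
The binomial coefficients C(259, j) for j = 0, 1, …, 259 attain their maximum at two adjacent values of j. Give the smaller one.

For odd n = 259, C(259,j) peaks at j = (n−1)/2 and (n+1)/2; the smaller is 129.

129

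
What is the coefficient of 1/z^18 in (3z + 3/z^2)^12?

35075106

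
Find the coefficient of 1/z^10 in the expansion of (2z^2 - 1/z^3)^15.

823680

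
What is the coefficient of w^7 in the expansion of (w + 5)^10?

15000

The general term is C(10,j)·(w)^j·(5)^(10-j); the w^7 term has j = 7.
C(10,7) = 120.
Coefficient = C(10,7) · 5^3 = 120 · 125 = 15000.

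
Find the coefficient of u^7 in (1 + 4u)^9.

The general term is C(9,j)·(1)^j·(4u)^(9-j); the u^7 term has j = 2.
C(9,2) = 36.
Coefficient = C(9,2) · 4^7 = 36 · 16384 = 589824.

589824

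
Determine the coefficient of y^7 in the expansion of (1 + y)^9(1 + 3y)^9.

Coefficient of y^7 = Σ_{j} C(9,j)·1^j·C(9,7-j)·3^(7-j) for j from 0 to 7.
= 78732 + 551124 + 1102248 + 857304 + 285768 + 40824 + 2268 + 36 = 2918304.

2918304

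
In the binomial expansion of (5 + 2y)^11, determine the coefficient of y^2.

The general term is C(11,j)·(5)^j·(2y)^(11-j); the y^2 term has j = 9.
C(11,9) = 55.
Coefficient = C(11,9) · 5^9 · 2^2 = 55 · 1953125 · 4 = 429687500.

429687500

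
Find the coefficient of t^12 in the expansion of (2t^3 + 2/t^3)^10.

General term: C(10,j)·(2t^3)^j·(2/t^3)^(10-j), with t-exponent 3j − 3(10−j) = 6j − 30.
Set 6j − 30 = 12: j = 7.
C(10,7) = 120; 2^7 = 128; 2^3 = 8.
Coefficient = 120 · 128 · 8 = 122880.

122880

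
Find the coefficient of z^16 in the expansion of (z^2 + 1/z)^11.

General term: C(11,j)·(z^2)^j·(1/z)^(11-j), with z-exponent 2j − 1(11−j) = 3j − 11.
Set 3j − 11 = 16: j = 9.
C(11,9) = 55; 1^9 = 1; 1^2 = 1.
Coefficient = 55 · 1 · 1 = 55.

55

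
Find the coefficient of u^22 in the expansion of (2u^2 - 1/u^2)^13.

General term: C(13,j)·(2u^2)^j·(-1/u^2)^(13-j), with u-exponent 2j − 2(13−j) = 4j − 26.
Set 4j − 26 = 22: j = 12.
C(13,12) = 13; 2^12 = 4096; (-1)^1 = -1.
Coefficient = 13 · 4096 · (-1) = -53248.

-53248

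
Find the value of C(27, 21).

296010

C(27,21) = C(27,6) by symmetry.
C(27,6) = (27·26·25·24·23·22) / 6! = 213127200 / 720 = 296010.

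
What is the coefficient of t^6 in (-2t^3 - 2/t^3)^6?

960

General term: C(6,j)·(-2t^3)^j·(-2/t^3)^(6-j), with t-exponent 3j − 3(6−j) = 6j − 18.
Set 6j − 18 = 6: j = 4.
C(6,4) = 15; (-2)^4 = 16; (-2)^2 = 4.
Coefficient = 15 · 16 · 4 = 960.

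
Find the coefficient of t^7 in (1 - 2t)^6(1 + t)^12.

Coefficient of t^7 = Σ_{j} C(6,j)·(-2)^j·C(12,7-j)·1^(7-j) for j from 0 to 6.
= 792 + (-11088) + 47520 + (-79200) + 52800 + (-12672) + 768 = -1080.

-1080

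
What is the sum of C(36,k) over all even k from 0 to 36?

34359738368

Even-k terms of row 36 sum to 2^35 = 34359738368.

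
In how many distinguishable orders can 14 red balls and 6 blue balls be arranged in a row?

Choose positions for the red balls: C(20,14) = 38760.

38760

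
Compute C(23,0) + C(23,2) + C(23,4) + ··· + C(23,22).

4194304

Even-j terms of row 23 sum to 2^22 = 4194304.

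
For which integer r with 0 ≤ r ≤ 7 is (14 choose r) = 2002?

5

C(14,r) increases on 0 ≤ r ≤ 7. C(14,4) = 1001 and C(14,5) = 2002, so r = 5.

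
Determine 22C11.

C(22,11) = (22·21·20·19·18·17·16·15·14·13·12) / 11! = 28158588057600 / 39916800 = 705432.

705432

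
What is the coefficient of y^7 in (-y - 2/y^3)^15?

General term: C(15,j)·(-y)^j·(-2/y^3)^(15-j), with y-exponent 1j − 3(15−j) = 4j − 45.
Set 4j − 45 = 7: j = 13.
C(15,13) = 105; (-1)^13 = -1; (-2)^2 = 4.
Coefficient = 105 · (-1) · 4 = -420.

-420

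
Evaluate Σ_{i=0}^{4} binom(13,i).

1 + 13 + 78 + 286 + 715 = 1093.

1093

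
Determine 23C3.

1771

C(23,3) = (23·22·21) / 3! = 10626 / 6 = 1771.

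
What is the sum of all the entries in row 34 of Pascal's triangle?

The entries of row 34 sum to 2^34 = 17179869184.

17179869184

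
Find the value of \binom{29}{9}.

10015005

C(29,9) = (29·28·27·26·25·24·23·22·21) / 9! = 3634245014400 / 362880 = 10015005.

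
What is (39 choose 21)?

62359143990

C(39,21) = C(39,18) by symmetry.
C(39,18) = (39·38·37·36·35·34·33·32·31·30·29·28·27·26·25·24·23·22) / 18! = 399246543793282239774720000 / 6402373705728000 = 62359143990.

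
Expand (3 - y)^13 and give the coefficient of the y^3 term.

The general term is C(13,j)·(3)^j·(-y)^(13-j); the y^3 term has j = 10.
C(13,10) = 286.
Coefficient = C(13,10) · 3^10 · (-1)^3 = 286 · 59049 · (-1) = -16888014.

-16888014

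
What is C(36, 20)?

C(36,20) = C(36,16) by symmetry.
C(36,16) = (36·35·34·33·32·31·30·29·28·27·26·25·24·23·22·21) / 16! = 152901072685905223680000 / 20922789888000 = 7307872110.

7307872110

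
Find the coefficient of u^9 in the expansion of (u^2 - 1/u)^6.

General term: C(6,j)·(u^2)^j·(-1/u)^(6-j), with u-exponent 2j − 1(6−j) = 3j − 6.
Set 3j − 6 = 9: j = 5.
C(6,5) = 6; 1^5 = 1; (-1)^1 = -1.
Coefficient = 6 · 1 · (-1) = -6.

-6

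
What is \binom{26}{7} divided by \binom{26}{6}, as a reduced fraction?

C(n,k+1)/C(n,k) = (n−k)/(k+1) = (26−6)/(6+1) = 20/7.

20/7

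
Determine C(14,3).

364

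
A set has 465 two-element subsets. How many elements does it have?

n(n−1)/2 = 465 ⇒ n(n−1) = 930. Since 31·30 = 930, n = 31.

31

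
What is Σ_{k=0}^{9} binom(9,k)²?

Σ C(9,k)² is the coefficient of x^9 in (1+x)^9(1+x)^9 = (1+x)^18, i.e. C(18,9) = 48620.

48620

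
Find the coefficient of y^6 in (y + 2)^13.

219648

The general term is C(13,j)·(y)^j·(2)^(13-j); the y^6 term has j = 6.
C(13,6) = 1716.
Coefficient = C(13,6) · 2^7 = 1716 · 128 = 219648.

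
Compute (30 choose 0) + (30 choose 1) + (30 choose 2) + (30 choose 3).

4526

1 + 30 + 435 + 4060 = 4526.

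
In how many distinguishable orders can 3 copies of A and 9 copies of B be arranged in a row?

Choose positions for the A's: C(12,3) = 220.

220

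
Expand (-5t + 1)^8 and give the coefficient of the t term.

The general term is C(8,j)·(-5t)^j·(1)^(8-j); the t^1 term has j = 1.
C(8,1) = 8.
Coefficient = C(8,1) · (-5)^1 = 8 · (-5) = -40.

-40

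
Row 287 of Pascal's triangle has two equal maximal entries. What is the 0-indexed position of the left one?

143

For odd n = 287, C(287,i) peaks at i = (n−1)/2 and (n+1)/2; the lower is 143.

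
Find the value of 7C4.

35

C(7,4) = C(7,3) by symmetry.
C(7,3) = (7·6·5) / 3! = 210 / 6 = 35.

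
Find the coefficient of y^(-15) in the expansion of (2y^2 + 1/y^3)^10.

General term: C(10,j)·(2y^2)^j·(1/y^3)^(10-j), with y-exponent 2j − 3(10−j) = 5j − 30.
Set 5j − 30 = -15: j = 3.
C(10,3) = 120; 2^3 = 8; 1^7 = 1.
Coefficient = 120 · 8 · 1 = 960.

960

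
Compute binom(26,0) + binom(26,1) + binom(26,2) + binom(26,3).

2952

1 + 26 + 325 + 2600 = 2952.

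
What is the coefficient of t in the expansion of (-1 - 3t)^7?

-21

The general term is C(7,j)·(-1)^j·(-3t)^(7-j); the t^1 term has j = 6.
C(7,6) = 7.
Coefficient = C(7,6) · (-3)^1 = 7 · (-3) = -21.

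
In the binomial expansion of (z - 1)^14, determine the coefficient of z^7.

-3432

The general term is C(14,j)·(z)^j·(-1)^(14-j); the z^7 term has j = 7.
C(14,7) = 3432.
Coefficient = C(14,7) · (-1)^7 = 3432 · (-1) = -3432.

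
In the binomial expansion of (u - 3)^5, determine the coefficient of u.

405

The general term is C(5,j)·(u)^j·(-3)^(5-j); the u^1 term has j = 1.
C(5,1) = 5.
Coefficient = C(5,1) · (-3)^4 = 5 · 81 = 405.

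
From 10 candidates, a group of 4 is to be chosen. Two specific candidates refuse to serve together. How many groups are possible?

All 4-subsets: C(10,4) = 210. Those containing both fixed elements: C(8,2) = 28.
210 − 28 = 182.

182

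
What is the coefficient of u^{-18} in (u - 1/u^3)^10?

-120

General term: C(10,j)·(u)^j·(-1/u^3)^(10-j), with u-exponent 1j − 3(10−j) = 4j − 30.
Set 4j − 30 = -18: j = 3.
C(10,3) = 120; 1^3 = 1; (-1)^7 = -1.
Coefficient = 120 · 1 · (-1) = -120.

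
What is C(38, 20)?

33578000610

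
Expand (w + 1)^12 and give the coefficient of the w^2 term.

66

The general term is C(12,j)·(w)^j·(1)^(12-j); the w^2 term has j = 2.
C(12,2) = 66.
Coefficient = C(12,2) = 66.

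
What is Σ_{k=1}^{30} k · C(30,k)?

Since k·C(30,k) = 30·C(29,k−1), the sum is 30·2^29 = 30·536870912 = 16106127360.

16106127360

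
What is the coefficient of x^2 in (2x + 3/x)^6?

2160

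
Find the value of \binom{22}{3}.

1540

C(22,3) = (22·21·20) / 3! = 9240 / 6 = 1540.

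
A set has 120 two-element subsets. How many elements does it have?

n(n−1)/2 = 120 ⇒ n(n−1) = 240. Since 16·15 = 240, n = 16.

16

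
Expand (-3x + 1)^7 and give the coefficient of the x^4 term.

The general term is C(7,j)·(-3x)^j·(1)^(7-j); the x^4 term has j = 4.
C(7,4) = 35.
Coefficient = C(7,4) · (-3)^4 = 35 · 81 = 2835.

2835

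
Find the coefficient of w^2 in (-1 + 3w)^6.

The general term is C(6,j)·(-1)^j·(3w)^(6-j); the w^2 term has j = 4.
C(6,4) = 15.
Coefficient = C(6,4) · 3^2 = 15 · 9 = 135.

135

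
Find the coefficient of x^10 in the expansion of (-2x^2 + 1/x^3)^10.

General term: C(10,j)·(-2x^2)^j·(1/x^3)^(10-j), with x-exponent 2j − 3(10−j) = 5j − 30.
Set 5j − 30 = 10: j = 8.
C(10,8) = 45; (-2)^8 = 256; 1^2 = 1.
Coefficient = 45 · 256 · 1 = 11520.

11520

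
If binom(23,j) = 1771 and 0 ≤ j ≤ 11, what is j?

C(23,j) increases on 0 ≤ j ≤ 11. C(23,2) = 253 and C(23,3) = 1771, so j = 3.

3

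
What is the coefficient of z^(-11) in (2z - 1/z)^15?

General term: C(15,j)·(2z)^j·(-1/z)^(15-j), with z-exponent 1j − 1(15−j) = 2j − 15.
Set 2j − 15 = -11: j = 2.
C(15,2) = 105; 2^2 = 4; (-1)^13 = -1.
Coefficient = 105 · 4 · (-1) = -420.

-420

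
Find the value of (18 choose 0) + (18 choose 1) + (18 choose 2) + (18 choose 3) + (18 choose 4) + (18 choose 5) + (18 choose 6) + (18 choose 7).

63004

1 + 18 + 153 + 816 + 3060 + 8568 + 18564 + 31824 = 63004.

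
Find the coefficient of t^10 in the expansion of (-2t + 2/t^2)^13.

106496

General term: C(13,j)·(-2t)^j·(2/t^2)^(13-j), with t-exponent 1j − 2(13−j) = 3j − 26.
Set 3j − 26 = 10: j = 12.
C(13,12) = 13; (-2)^12 = 4096; 2^1 = 2.
Coefficient = 13 · 4096 · 2 = 106496.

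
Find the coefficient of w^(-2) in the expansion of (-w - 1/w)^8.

56

General term: C(8,j)·(-w)^j·(-1/w)^(8-j), with w-exponent 1j − 1(8−j) = 2j − 8.
Set 2j − 8 = -2: j = 3.
C(8,3) = 56; (-1)^3 = -1; (-1)^5 = -1.
Coefficient = 56 · (-1) · (-1) = 56.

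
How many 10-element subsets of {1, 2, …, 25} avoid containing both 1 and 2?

All 10-subsets: C(25,10) = 3268760. Those containing both fixed elements: C(23,8) = 490314.
3268760 − 490314 = 2778446.

2778446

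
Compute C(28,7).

1184040

C(28,7) = (28·27·26·25·24·23·22) / 7! = 5967561600 / 5040 = 1184040.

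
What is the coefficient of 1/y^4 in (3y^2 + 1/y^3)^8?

5670

General term: C(8,j)·(3y^2)^j·(1/y^3)^(8-j), with y-exponent 2j − 3(8−j) = 5j − 24.
Set 5j − 24 = -4: j = 4.
C(8,4) = 70; 3^4 = 81; 1^4 = 1.
Coefficient = 70 · 81 · 1 = 5670.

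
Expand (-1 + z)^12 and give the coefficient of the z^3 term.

-220

The general term is C(12,j)·(-1)^j·(z)^(12-j); the z^3 term has j = 9.
C(12,9) = 220.
Coefficient = C(12,9) · (-1)^9 = 220 · (-1) = -220.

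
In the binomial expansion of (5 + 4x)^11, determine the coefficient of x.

The general term is C(11,j)·(5)^j·(4x)^(11-j); the x^1 term has j = 10.
C(11,10) = 11.
Coefficient = C(11,10) · 5^10 · 4^1 = 11 · 9765625 · 4 = 429687500.

429687500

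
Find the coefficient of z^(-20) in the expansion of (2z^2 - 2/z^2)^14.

General term: C(14,j)·(2z^2)^j·(-2/z^2)^(14-j), with z-exponent 2j − 2(14−j) = 4j − 28.
Set 4j − 28 = -20: j = 2.
C(14,2) = 91; 2^2 = 4; (-2)^12 = 4096.
Coefficient = 91 · 4 · 4096 = 1490944.

1490944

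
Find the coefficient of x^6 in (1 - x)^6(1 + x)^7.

Coefficient of x^6 = Σ_{j} C(6,j)·(-1)^j·C(7,6-j)·1^(6-j) for j from 0 to 6.
= 7 + (-126) + 525 + (-700) + 315 + (-42) + 1 = -20.

-20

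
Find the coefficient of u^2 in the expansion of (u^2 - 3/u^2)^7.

General term: C(7,j)·(u^2)^j·(-3/u^2)^(7-j), with u-exponent 2j − 2(7−j) = 4j − 14.
Set 4j − 14 = 2: j = 4.
C(7,4) = 35; 1^4 = 1; (-3)^3 = -27.
Coefficient = 35 · 1 · (-27) = -945.

-945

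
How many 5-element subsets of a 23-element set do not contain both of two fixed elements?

32319

All 5-subsets: C(23,5) = 33649. Those containing both fixed elements: C(21,3) = 1330.
33649 − 1330 = 32319.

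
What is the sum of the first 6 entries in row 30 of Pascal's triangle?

174437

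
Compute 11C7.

C(11,7) = C(11,4) by symmetry.
C(11,4) = (11·10·9·8) / 4! = 7920 / 24 = 330.

330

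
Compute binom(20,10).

184756

C(20,10) = (20·19·18·17·16·15·14·13·12·11) / 10! = 670442572800 / 3628800 = 184756.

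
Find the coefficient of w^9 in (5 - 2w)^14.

The general term is C(14,j)·(5)^j·(-2w)^(14-j); the w^9 term has j = 5.
C(14,5) = 2002.
Coefficient = C(14,5) · 5^5 · (-2)^9 = 2002 · 3125 · (-512) = -3203200000.

-3203200000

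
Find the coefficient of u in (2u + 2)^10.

The general term is C(10,j)·(2u)^j·(2)^(10-j); the u^1 term has j = 1.
C(10,1) = 10.
Coefficient = C(10,1) · 2^1 · 2^9 = 10 · 2 · 512 = 10240.

10240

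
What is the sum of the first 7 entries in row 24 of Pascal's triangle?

1 + 24 + 276 + 2024 + 10626 + 42504 + 134596 = 190051.

190051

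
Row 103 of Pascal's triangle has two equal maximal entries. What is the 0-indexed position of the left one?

51

For odd n = 103, C(103,r) peaks at r = (n−1)/2 and (n+1)/2; the lower is 51.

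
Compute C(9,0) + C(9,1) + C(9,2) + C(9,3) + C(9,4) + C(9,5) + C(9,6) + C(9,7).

1 + 9 + 36 + 84 + 126 + 126 + 84 + 36 = 502.

502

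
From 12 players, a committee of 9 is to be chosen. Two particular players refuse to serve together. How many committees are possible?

100

All 9-subsets: C(12,9) = 220. Those containing both fixed elements: C(10,7) = 120.
220 − 120 = 100.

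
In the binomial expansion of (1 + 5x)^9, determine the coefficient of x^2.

The general term is C(9,j)·(1)^j·(5x)^(9-j); the x^2 term has j = 7.
C(9,7) = 36.
Coefficient = C(9,7) · 5^2 = 36 · 25 = 900.

900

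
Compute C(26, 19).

C(26,19) = C(26,7) by symmetry.
C(26,7) = (26·25·24·23·22·21·20) / 7! = 3315312000 / 5040 = 657800.

657800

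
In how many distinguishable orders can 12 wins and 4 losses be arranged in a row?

Choose positions for the wins: C(16,12) = 1820.

1820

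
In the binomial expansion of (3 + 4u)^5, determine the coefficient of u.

The general term is C(5,j)·(3)^j·(4u)^(5-j); the u^1 term has j = 4.
C(5,4) = 5.
Coefficient = C(5,4) · 3^4 · 4^1 = 5 · 81 · 4 = 1620.

1620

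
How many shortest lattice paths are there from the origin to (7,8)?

6435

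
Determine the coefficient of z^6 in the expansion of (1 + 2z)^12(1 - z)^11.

2046

Coefficient of z^6 = Σ_{j} C(12,j)·2^j·C(11,6-j)·(-1)^(6-j) for j from 0 to 6.
= 462 + (-11088) + 87120 + (-290400) + 435600 + (-278784) + 59136 = 2046.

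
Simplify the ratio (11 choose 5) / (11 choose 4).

C(n,k+1)/C(n,k) = (n−k)/(k+1) = (11−4)/(4+1) = 7/5.

7/5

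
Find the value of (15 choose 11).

1365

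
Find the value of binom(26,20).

C(26,20) = C(26,6) by symmetry.
C(26,6) = (26·25·24·23·22·21) / 6! = 165765600 / 720 = 230230.

230230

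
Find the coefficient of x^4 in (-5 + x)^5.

-25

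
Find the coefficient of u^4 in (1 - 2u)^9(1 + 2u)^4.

-464

Coefficient of u^4 = Σ_{j} C(9,j)·(-2)^j·C(4,4-j)·2^(4-j) for j from 0 to 4.
= 16 + (-576) + 3456 + (-5376) + 2016 = -464.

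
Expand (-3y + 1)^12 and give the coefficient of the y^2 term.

The general term is C(12,j)·(-3y)^j·(1)^(12-j); the y^2 term has j = 2.
C(12,2) = 66.
Coefficient = C(12,2) · (-3)^2 = 66 · 9 = 594.

594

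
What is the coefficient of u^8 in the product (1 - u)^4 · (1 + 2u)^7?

Coefficient of u^8 = Σ_{j} C(4,j)·(-1)^j·C(7,8-j)·2^(8-j) for j from 1 to 4.
= (-512) + 2688 + (-2688) + 560 = 48.

48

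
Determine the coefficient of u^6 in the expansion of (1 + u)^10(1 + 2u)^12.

Coefficient of u^6 = Σ_{j} C(10,j)·1^j·C(12,6-j)·2^(6-j) for j from 0 to 6.
= 59136 + 253440 + 356400 + 211200 + 55440 + 6048 + 210 = 941874.

941874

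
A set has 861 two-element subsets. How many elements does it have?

n(n−1)/2 = 861 ⇒ n(n−1) = 1722. Since 42·41 = 1722, n = 42.

42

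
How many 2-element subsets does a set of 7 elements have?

21

C(7,2) = (7·6) / 2! = 42 / 2 = 21.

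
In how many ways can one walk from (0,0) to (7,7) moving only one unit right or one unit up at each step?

Each path is a sequence of 14 steps with 7 rights: C(14,7) = 3432.

3432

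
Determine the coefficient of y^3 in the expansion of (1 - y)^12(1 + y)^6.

16

Coefficient of y^3 = Σ_{j} C(12,j)·(-1)^j·C(6,3-j)·1^(3-j) for j from 0 to 3.
= 20 + (-180) + 396 + (-220) = 16.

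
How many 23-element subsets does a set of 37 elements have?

C(37,23) = C(37,14) by symmetry.
C(37,14) = (37·36·35·34·33·32·31·30·29·28·27·26·25·24) / 14! = 532405391434076160000 / 87178291200 = 6107086800.

6107086800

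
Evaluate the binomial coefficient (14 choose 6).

3003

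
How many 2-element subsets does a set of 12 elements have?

C(12,2) = (12·11) / 2! = 132 / 2 = 66.

66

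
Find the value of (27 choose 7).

888030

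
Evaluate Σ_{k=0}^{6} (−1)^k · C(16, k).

The partial alternating sum Σ_{k=0}^{6} (−1)^k C(16,k) = (−1)^6 C(15,6) = 5005.

5005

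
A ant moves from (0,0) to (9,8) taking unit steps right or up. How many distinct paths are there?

24310

Each path is a sequence of 17 steps with 9 rights: C(17,9) = 24310.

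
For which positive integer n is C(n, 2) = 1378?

53

n(n−1)/2 = 1378 ⇒ n(n−1) = 2756. Since 53·52 = 2756, n = 53.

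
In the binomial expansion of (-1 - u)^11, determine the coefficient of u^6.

-462

The general term is C(11,j)·(-1)^j·(-u)^(11-j); the u^6 term has j = 5.
C(11,5) = 462.
Coefficient = C(11,5) · (-1)^5 = 462 · (-1) = -462.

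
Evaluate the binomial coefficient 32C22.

C(32,22) = C(32,10) by symmetry.
C(32,10) = (32·31·30·29·28·27·26·25·24·23) / 10! = 234102016512000 / 3628800 = 64512240.

64512240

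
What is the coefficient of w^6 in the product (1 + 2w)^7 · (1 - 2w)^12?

8960

Coefficient of w^6 = Σ_{j} C(7,j)·2^j·C(12,6-j)·(-2)^(6-j) for j from 0 to 6.
= 59136 + (-354816) + 665280 + (-492800) + 147840 + (-16128) + 448 = 8960.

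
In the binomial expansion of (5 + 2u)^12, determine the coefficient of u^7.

The general term is C(12,j)·(5)^j·(2u)^(12-j); the u^7 term has j = 5.
C(12,5) = 792.
Coefficient = C(12,5) · 5^5 · 2^7 = 792 · 3125 · 128 = 316800000.

316800000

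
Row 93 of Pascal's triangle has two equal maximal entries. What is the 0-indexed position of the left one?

46

For odd n = 93, C(93,k) peaks at k = (n−1)/2 and (n+1)/2; the smaller is 46.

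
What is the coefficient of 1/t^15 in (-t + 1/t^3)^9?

General term: C(9,j)·(-t)^j·(1/t^3)^(9-j), with t-exponent 1j − 3(9−j) = 4j − 27.
Set 4j − 27 = -15: j = 3.
C(9,3) = 84; (-1)^3 = -1; 1^6 = 1.
Coefficient = 84 · (-1) · 1 = -84.

-84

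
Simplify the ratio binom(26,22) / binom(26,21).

5/22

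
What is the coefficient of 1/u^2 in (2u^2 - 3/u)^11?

8660520

General term: C(11,j)·(2u^2)^j·(-3/u)^(11-j), with u-exponent 2j − 1(11−j) = 3j − 11.
Set 3j − 11 = -2: j = 3.
C(11,3) = 165; 2^3 = 8; (-3)^8 = 6561.
Coefficient = 165 · 8 · 6561 = 8660520.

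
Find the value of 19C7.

C(19,7) = (19·18·17·16·15·14·13) / 7! = 253955520 / 5040 = 50388.

50388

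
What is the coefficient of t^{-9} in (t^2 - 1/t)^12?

-12

General term: C(12,j)·(t^2)^j·(-1/t)^(12-j), with t-exponent 2j − 1(12−j) = 3j − 12.
Set 3j − 12 = -9: j = 1.
C(12,1) = 12; 1^1 = 1; (-1)^11 = -1.
Coefficient = 12 · 1 · (-1) = -12.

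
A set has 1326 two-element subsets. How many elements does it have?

52

n(n−1)/2 = 1326 ⇒ n(n−1) = 2652. Since 52·51 = 2652, n = 52.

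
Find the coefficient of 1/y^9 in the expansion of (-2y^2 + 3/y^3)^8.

General term: C(8,j)·(-2y^2)^j·(3/y^3)^(8-j), with y-exponent 2j − 3(8−j) = 5j − 24.
Set 5j − 24 = -9: j = 3.
C(8,3) = 56; (-2)^3 = -8; 3^5 = 243.
Coefficient = 56 · (-8) · 243 = -108864.

-108864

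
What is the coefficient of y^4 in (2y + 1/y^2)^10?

General term: C(10,j)·(2y)^j·(1/y^2)^(10-j), with y-exponent 1j − 2(10−j) = 3j − 20.
Set 3j − 20 = 4: j = 8.
C(10,8) = 45; 2^8 = 256; 1^2 = 1.
Coefficient = 45 · 256 · 1 = 11520.

11520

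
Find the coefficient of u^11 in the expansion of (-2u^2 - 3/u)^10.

General term: C(10,j)·(-2u^2)^j·(-3/u)^(10-j), with u-exponent 2j − 1(10−j) = 3j − 10.
Set 3j − 10 = 11: j = 7.
C(10,7) = 120; (-2)^7 = -128; (-3)^3 = -27.
Coefficient = 120 · (-128) · (-27) = 414720.

414720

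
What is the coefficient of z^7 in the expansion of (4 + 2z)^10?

983040

The general term is C(10,j)·(4)^j·(2z)^(10-j); the z^7 term has j = 3.
C(10,3) = 120.
Coefficient = C(10,3) · 4^3 · 2^7 = 120 · 64 · 128 = 983040.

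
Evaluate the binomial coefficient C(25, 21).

C(25,21) = C(25,4) by symmetry.
C(25,4) = (25·24·23·22) / 4! = 303600 / 24 = 12650.

12650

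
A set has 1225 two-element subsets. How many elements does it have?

50

n(n−1)/2 = 1225 ⇒ n(n−1) = 2450. Since 50·49 = 2450, n = 50.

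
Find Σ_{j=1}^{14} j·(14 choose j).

Differentiating (1+x)^14 and setting x=1: Σ j·C(14,j) = 14·2^13 = 114688.

114688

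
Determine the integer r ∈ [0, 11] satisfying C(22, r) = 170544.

C(22,r) increases on 0 ≤ r ≤ 11. C(22,6) = 74613 and C(22,7) = 170544, so r = 7.

7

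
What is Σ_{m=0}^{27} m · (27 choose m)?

1811939328

Differentiating (1+x)^27 and setting x=1: Σ m·C(27,m) = 27·2^26 = 1811939328.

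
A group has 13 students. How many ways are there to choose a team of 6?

1716

This is C(13,6) = 1716.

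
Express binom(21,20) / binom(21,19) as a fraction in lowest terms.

1/10

C(n,k+1)/C(n,k) = (n−k)/(k+1) = (21−19)/(19+1) = 2/20 = 1/10.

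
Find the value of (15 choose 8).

C(15,8) = C(15,7) by symmetry.
C(15,7) = (15·14·13·12·11·10·9) / 7! = 32432400 / 5040 = 6435.

6435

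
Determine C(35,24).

417225900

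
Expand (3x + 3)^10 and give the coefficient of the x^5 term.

14880348

The general term is C(10,j)·(3x)^j·(3)^(10-j); the x^5 term has j = 5.
C(10,5) = 252.
Coefficient = C(10,5) · 3^5 · 3^5 = 252 · 243 · 243 = 14880348.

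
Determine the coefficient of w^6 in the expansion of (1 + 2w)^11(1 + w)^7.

298305

Coefficient of w^6 = Σ_{j} C(11,j)·2^j·C(7,6-j)·1^(6-j) for j from 0 to 6.
= 7 + 462 + 7700 + 46200 + 110880 + 103488 + 29568 = 298305.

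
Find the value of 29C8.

4292145

C(29,8) = (29·28·27·26·25·24·23·22) / 8! = 173059286400 / 40320 = 4292145.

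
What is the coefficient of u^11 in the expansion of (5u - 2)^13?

The general term is C(13,j)·(5u)^j·(-2)^(13-j); the u^11 term has j = 11.
C(13,11) = 78.
Coefficient = C(13,11) · 5^11 · (-2)^2 = 78 · 48828125 · 4 = 15234375000.

15234375000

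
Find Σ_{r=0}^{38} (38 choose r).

The entries of row 38 sum to 2^38 = 274877906944.

274877906944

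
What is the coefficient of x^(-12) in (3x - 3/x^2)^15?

-71816279535

General term: C(15,j)·(3x)^j·(-3/x^2)^(15-j), with x-exponent 1j − 2(15−j) = 3j − 30.
Set 3j − 30 = -12: j = 6.
C(15,6) = 5005; 3^6 = 729; (-3)^9 = -19683.
Coefficient = 5005 · 729 · (-19683) = -71816279535.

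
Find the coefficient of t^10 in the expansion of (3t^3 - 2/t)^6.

General term: C(6,j)·(3t^3)^j·(-2/t)^(6-j), with t-exponent 3j − 1(6−j) = 4j − 6.
Set 4j − 6 = 10: j = 4.
C(6,4) = 15; 3^4 = 81; (-2)^2 = 4.
Coefficient = 15 · 81 · 4 = 4860.

4860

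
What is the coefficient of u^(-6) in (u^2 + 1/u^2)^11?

330

General term: C(11,j)·(u^2)^j·(1/u^2)^(11-j), with u-exponent 2j − 2(11−j) = 4j − 22.
Set 4j − 22 = -6: j = 4.
C(11,4) = 330; 1^4 = 1; 1^7 = 1.
Coefficient = 330 · 1 · 1 = 330.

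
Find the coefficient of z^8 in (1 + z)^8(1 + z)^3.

165

(1 + z)^8(1 + z)^3 = (1 + z)^11, so the coefficient of z^8 is C(11,8)·1^8 = 165·1 = 165.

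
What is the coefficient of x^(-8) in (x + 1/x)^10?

General term: C(10,j)·(x)^j·(1/x)^(10-j), with x-exponent 1j − 1(10−j) = 2j − 10.
Set 2j − 10 = -8: j = 1.
C(10,1) = 10; 1^1 = 1; 1^9 = 1.
Coefficient = 10 · 1 · 1 = 10.

10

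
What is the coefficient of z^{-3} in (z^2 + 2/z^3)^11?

General term: C(11,j)·(z^2)^j·(2/z^3)^(11-j), with z-exponent 2j − 3(11−j) = 5j − 33.
Set 5j − 33 = -3: j = 6.
C(11,6) = 462; 1^6 = 1; 2^5 = 32.
Coefficient = 462 · 1 · 32 = 14784.

14784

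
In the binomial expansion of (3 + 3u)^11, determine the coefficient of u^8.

29229255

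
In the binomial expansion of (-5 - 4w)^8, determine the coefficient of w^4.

The general term is C(8,j)·(-5)^j·(-4w)^(8-j); the w^4 term has j = 4.
C(8,4) = 70.
Coefficient = C(8,4) · (-5)^4 · (-4)^4 = 70 · 625 · 256 = 11200000.

11200000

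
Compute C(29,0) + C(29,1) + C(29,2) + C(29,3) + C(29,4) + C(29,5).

146596

1 + 29 + 406 + 3654 + 23751 + 118755 = 146596.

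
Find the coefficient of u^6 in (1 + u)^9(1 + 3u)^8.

Coefficient of u^6 = Σ_{j} C(9,j)·1^j·C(8,6-j)·3^(6-j) for j from 0 to 6.
= 20412 + 122472 + 204120 + 127008 + 31752 + 3024 + 84 = 508872.

508872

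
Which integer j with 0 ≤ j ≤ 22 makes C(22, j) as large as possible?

C(22,j) is maximized at j = 22/2 = 11.

11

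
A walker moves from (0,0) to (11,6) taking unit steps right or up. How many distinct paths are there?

Each path is a sequence of 17 steps with 11 rights: C(17,11) = 12376.

12376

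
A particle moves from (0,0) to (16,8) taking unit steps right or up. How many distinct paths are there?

Each path is a sequence of 24 steps with 16 rights: C(24,16) = 735471.

735471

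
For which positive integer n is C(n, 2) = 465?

31

n(n−1)/2 = 465 ⇒ n(n−1) = 930. Since 31·30 = 930, n = 31.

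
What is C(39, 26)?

C(39,26) = C(39,13) by symmetry.
C(39,13) = (39·38·37·36·35·34·33·32·31·30·29·28·27) / 13! = 50578512186237235200 / 6227020800 = 8122425444.

8122425444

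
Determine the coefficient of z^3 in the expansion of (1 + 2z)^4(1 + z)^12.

1068

Coefficient of z^3 = Σ_{j} C(4,j)·2^j·C(12,3-j)·1^(3-j) for j from 0 to 3.
= 220 + 528 + 288 + 32 = 1068.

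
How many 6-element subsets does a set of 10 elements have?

C(10,6) = C(10,4) by symmetry.
C(10,4) = (10·9·8·7) / 4! = 5040 / 24 = 210.

210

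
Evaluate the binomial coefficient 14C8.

3003

C(14,8) = C(14,6) by symmetry.
C(14,6) = (14·13·12·11·10·9) / 6! = 2162160 / 720 = 3003.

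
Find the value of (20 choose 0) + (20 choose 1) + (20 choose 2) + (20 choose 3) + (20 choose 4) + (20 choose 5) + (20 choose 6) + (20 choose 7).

137980

1 + 20 + 190 + 1140 + 4845 + 15504 + 38760 + 77520 = 137980.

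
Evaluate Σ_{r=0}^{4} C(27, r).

20854

1 + 27 + 351 + 2925 + 17550 = 20854.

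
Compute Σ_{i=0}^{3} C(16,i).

697

1 + 16 + 120 + 560 = 697.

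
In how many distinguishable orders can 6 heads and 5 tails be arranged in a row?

Choose positions for the heads: C(11,6) = 462.

462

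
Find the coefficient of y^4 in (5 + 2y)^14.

156406250000

The general term is C(14,j)·(5)^j·(2y)^(14-j); the y^4 term has j = 10.
C(14,10) = 1001.
Coefficient = C(14,10) · 5^10 · 2^4 = 1001 · 9765625 · 16 = 156406250000.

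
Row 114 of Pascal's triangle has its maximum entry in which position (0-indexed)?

C(114,k) is maximized at k = 114/2 = 57.

57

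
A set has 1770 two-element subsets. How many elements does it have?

n(n−1)/2 = 1770 ⇒ n(n−1) = 3540. Since 60·59 = 3540, n = 60.

60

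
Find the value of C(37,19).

C(37,19) = C(37,18) by symmetry.
C(37,18) = (37·36·35·34·33·32·31·30·29·28·27·26·25·24·23·22·21·20) / 18! = 113146793787569865523200000 / 6402373705728000 = 17672631900.

17672631900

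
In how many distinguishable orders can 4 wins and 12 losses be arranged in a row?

Choose positions for the wins: C(16,4) = 1820.

1820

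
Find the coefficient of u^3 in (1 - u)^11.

-165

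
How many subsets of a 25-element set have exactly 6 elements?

Choose the 6 positions: C(25,6) = 177100.

177100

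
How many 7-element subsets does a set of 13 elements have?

C(13,7) = C(13,6) by symmetry.
C(13,6) = (13·12·11·10·9·8) / 6! = 1235520 / 720 = 1716.

1716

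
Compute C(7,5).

21

C(7,5) = C(7,2) by symmetry.
C(7,2) = (7·6) / 2! = 42 / 2 = 21.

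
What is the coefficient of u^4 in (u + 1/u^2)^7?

7

General term: C(7,j)·(u)^j·(1/u^2)^(7-j), with u-exponent 1j − 2(7−j) = 3j − 14.
Set 3j − 14 = 4: j = 6.
C(7,6) = 7; 1^6 = 1; 1^1 = 1.
Coefficient = 7 · 1 · 1 = 7.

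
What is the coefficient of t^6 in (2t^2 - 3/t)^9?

326592

General term: C(9,j)·(2t^2)^j·(-3/t)^(9-j), with t-exponent 2j − 1(9−j) = 3j − 9.
Set 3j − 9 = 6: j = 5.
C(9,5) = 126; 2^5 = 32; (-3)^4 = 81.
Coefficient = 126 · 32 · 81 = 326592.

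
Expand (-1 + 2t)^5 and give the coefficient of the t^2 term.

The general term is C(5,j)·(-1)^j·(2t)^(5-j); the t^2 term has j = 3.
C(5,3) = 10.
Coefficient = C(5,3) · (-1)^3 · 2^2 = 10 · (-1) · 4 = -40.

-40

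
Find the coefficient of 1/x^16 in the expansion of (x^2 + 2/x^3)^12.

126720

General term: C(12,j)·(x^2)^j·(2/x^3)^(12-j), with x-exponent 2j − 3(12−j) = 5j − 36.
Set 5j − 36 = -16: j = 4.
C(12,4) = 495; 1^4 = 1; 2^8 = 256.
Coefficient = 495 · 1 · 256 = 126720.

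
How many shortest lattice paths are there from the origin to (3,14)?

Each path is a sequence of 17 steps with 3 rights: C(17,3) = 680.

680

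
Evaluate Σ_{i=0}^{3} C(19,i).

1 + 19 + 171 + 969 = 1160.

1160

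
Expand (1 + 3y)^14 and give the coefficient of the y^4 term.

81081

The general term is C(14,j)·(1)^j·(3y)^(14-j); the y^4 term has j = 10.
C(14,10) = 1001.
Coefficient = C(14,10) · 3^4 = 1001 · 81 = 81081.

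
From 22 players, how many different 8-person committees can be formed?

This is C(22,8) = 319770.

319770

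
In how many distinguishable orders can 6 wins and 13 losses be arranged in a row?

Choose positions for the wins: C(19,6) = 27132.

27132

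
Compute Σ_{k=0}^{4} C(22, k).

9109

1 + 22 + 231 + 1540 + 7315 = 9109.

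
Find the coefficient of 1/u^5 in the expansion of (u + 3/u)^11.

General term: C(11,j)·(u)^j·(3/u)^(11-j), with u-exponent 1j − 1(11−j) = 2j − 11.
Set 2j − 11 = -5: j = 3.
C(11,3) = 165; 1^3 = 1; 3^8 = 6561.
Coefficient = 165 · 1 · 6561 = 1082565.

1082565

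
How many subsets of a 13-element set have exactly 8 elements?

Choose the 8 positions: C(13,8) = 1287.

1287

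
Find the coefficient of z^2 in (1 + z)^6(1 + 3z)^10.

600

Coefficient of z^2 = Σ_{j} C(6,j)·1^j·C(10,2-j)·3^(2-j) for j from 0 to 2.
= 405 + 180 + 15 = 600.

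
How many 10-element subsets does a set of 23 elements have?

C(23,10) = (23·22·21·20·19·18·17·16·15·14) / 10! = 4151586700800 / 3628800 = 1144066.

1144066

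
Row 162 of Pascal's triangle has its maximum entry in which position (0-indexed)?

C(162,j) is maximized at j = 162/2 = 81.

81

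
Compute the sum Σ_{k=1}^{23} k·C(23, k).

96468992

Since k·C(23,k) = 23·C(22,k−1), the sum is 23·2^22 = 23·4194304 = 96468992.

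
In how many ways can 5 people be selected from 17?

6188

This is C(17,5) = 6188.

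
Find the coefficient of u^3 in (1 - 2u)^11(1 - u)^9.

-4176

Coefficient of u^3 = Σ_{j} C(11,j)·(-2)^j·C(9,3-j)·(-1)^(3-j) for j from 0 to 3.
= (-84) + (-792) + (-1980) + (-1320) = -4176.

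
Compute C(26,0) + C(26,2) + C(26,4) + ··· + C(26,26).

Half of (1+1)^26 + (1−1)^26 gives the even-index sum: 2^25 = 33554432.

33554432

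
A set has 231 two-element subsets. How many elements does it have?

n(n−1)/2 = 231 ⇒ n(n−1) = 462. Since 22·21 = 462, n = 22.

22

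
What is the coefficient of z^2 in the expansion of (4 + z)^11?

The general term is C(11,j)·(4)^j·(z)^(11-j); the z^2 term has j = 9.
C(11,9) = 55.
Coefficient = C(11,9) · 4^9 = 55 · 262144 = 14417920.

14417920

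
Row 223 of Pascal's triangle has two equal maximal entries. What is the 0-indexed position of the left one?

For odd n = 223, C(223,i) peaks at i = (n−1)/2 and (n+1)/2; the lesser is 111.

111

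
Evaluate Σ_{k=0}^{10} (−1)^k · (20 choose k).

The partial alternating sum Σ_{k=0}^{10} (−1)^k C(20,k) = (−1)^10 C(19,10) = 92378.

92378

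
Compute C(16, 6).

C(16,6) = (16·15·14·13·12·11) / 6! = 5765760 / 720 = 8008.

8008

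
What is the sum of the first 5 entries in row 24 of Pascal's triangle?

1 + 24 + 276 + 2024 + 10626 = 12951.

12951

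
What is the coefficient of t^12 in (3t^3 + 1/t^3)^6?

1458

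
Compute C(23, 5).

33649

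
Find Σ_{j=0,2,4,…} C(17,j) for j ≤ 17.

Half of (1+1)^17 + (1−1)^17 gives the even-index sum: 2^16 = 65536.

65536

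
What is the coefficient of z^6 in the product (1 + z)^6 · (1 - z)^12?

116

Coefficient of z^6 = Σ_{j} C(6,j)·1^j·C(12,6-j)·(-1)^(6-j) for j from 0 to 6.
= 924 + (-4752) + 7425 + (-4400) + 990 + (-72) + 1 = 116.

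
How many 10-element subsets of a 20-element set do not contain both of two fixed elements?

All 10-subsets: C(20,10) = 184756. Those containing both fixed elements: C(18,8) = 43758.
184756 − 43758 = 140998.

140998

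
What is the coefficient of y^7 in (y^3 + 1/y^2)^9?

General term: C(9,j)·(y^3)^j·(1/y^2)^(9-j), with y-exponent 3j − 2(9−j) = 5j − 18.
Set 5j − 18 = 7: j = 5.
C(9,5) = 126; 1^5 = 1; 1^4 = 1.
Coefficient = 126 · 1 · 1 = 126.

126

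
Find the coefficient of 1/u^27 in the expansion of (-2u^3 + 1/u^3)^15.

General term: C(15,j)·(-2u^3)^j·(1/u^3)^(15-j), with u-exponent 3j − 3(15−j) = 6j − 45.
Set 6j − 45 = -27: j = 3.
C(15,3) = 455; (-2)^3 = -8; 1^12 = 1.
Coefficient = 455 · (-8) · 1 = -3640.

-3640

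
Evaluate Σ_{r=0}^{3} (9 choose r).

1 + 9 + 36 + 84 = 130.

130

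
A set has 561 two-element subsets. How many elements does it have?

34

n(n−1)/2 = 561 ⇒ n(n−1) = 1122. Since 34·33 = 1122, n = 34.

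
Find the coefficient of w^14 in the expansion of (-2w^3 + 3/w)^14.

-960740352

General term: C(14,j)·(-2w^3)^j·(3/w)^(14-j), with w-exponent 3j − 1(14−j) = 4j − 14.
Set 4j − 14 = 14: j = 7.
C(14,7) = 3432; (-2)^7 = -128; 3^7 = 2187.
Coefficient = 3432 · (-128) · 2187 = -960740352.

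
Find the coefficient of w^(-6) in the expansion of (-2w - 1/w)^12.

1760

General term: C(12,j)·(-2w)^j·(-1/w)^(12-j), with w-exponent 1j − 1(12−j) = 2j − 12.
Set 2j − 12 = -6: j = 3.
C(12,3) = 220; (-2)^3 = -8; (-1)^9 = -1.
Coefficient = 220 · (-8) · (-1) = 1760.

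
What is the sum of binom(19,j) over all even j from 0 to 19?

Even-j terms of row 19 sum to 2^18 = 262144.

262144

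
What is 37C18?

C(37,18) = (37·36·35·34·33·32·31·30·29·28·27·26·25·24·23·22·21·20) / 18! = 113146793787569865523200000 / 6402373705728000 = 17672631900.

17672631900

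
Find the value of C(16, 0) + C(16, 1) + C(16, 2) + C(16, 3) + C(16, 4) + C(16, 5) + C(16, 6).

14893

1 + 16 + 120 + 560 + 1820 + 4368 + 8008 = 14893.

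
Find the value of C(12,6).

924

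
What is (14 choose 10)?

1001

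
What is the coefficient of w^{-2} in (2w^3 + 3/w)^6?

General term: C(6,j)·(2w^3)^j·(3/w)^(6-j), with w-exponent 3j − 1(6−j) = 4j − 6.
Set 4j − 6 = -2: j = 1.
C(6,1) = 6; 2^1 = 2; 3^5 = 243.
Coefficient = 6 · 2 · 243 = 2916.

2916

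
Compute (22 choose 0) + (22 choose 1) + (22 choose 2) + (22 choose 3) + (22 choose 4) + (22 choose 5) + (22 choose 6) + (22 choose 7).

280600

1 + 22 + 231 + 1540 + 7315 + 26334 + 74613 + 170544 = 280600.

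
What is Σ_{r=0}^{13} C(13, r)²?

Σ C(13,r)² is the coefficient of x^13 in (1+x)^13(1+x)^13 = (1+x)^26, i.e. C(26,13) = 10400600.

10400600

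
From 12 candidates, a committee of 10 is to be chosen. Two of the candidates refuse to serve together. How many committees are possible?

21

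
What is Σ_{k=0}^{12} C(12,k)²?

By Vandermonde's identity, Σ C(12,k)² = C(24,12) = 2704156.

2704156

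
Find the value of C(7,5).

C(7,5) = C(7,2) by symmetry.
C(7,2) = (7·6) / 2! = 42 / 2 = 21.

21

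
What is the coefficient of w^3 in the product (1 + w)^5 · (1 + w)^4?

84

Coefficient of w^3 = Σ_{j} C(5,j)·C(4,3-j) for j from 0 to 3.
= 4 + 30 + 40 + 10 = 84.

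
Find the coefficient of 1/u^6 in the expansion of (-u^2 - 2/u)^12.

67584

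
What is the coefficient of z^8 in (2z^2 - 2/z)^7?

2688

General term: C(7,j)·(2z^2)^j·(-2/z)^(7-j), with z-exponent 2j − 1(7−j) = 3j − 7.
Set 3j − 7 = 8: j = 5.
C(7,5) = 21; 2^5 = 32; (-2)^2 = 4.
Coefficient = 21 · 32 · 4 = 2688.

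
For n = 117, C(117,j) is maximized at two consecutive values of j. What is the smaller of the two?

58

For odd n = 117, C(117,j) peaks at j = (n−1)/2 and (n+1)/2; the smaller is 58.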